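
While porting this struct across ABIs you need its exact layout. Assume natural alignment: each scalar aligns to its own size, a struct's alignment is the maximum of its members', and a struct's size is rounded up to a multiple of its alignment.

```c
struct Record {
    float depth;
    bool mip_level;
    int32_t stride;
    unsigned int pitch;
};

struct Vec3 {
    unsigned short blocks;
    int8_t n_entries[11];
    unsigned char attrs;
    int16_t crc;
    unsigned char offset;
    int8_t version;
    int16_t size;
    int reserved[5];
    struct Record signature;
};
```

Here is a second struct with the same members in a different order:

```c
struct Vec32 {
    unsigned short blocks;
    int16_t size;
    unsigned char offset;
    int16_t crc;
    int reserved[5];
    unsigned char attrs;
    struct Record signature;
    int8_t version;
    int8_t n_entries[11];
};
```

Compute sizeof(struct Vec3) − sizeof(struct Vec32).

-4

Record: @0: depth [4B, align 4] → 4; @4: mip_level [1B, align 1] → 5; +3 pad (align 4); @8: stride [4B, align 4] → 12; @12: pitch [4B, align 4] → 16; size 16, align 4
@0: blocks [2B, align 2] → 2
@2: n_entries [11B, align 1] → 13
@13: attrs [1B, align 1] → 14
@14: crc [2B, align 2] → 16
@16: offset [1B, align 1] → 17
@17: version [1B, align 1] → 18
@18: size [2B, align 2] → 20
@20: reserved [20B, align 4] → 40
@40: signature [16B, align 4] → 56
size 56, align 4
— Vec32 —
@0: blocks [2B, align 2] → 2
@2: size [2B, align 2] → 4
@4: offset [1B, align 1] → 5
+1 pad (align 2)
@6: crc [2B, align 2] → 8
@8: reserved [20B, align 4] → 28
@28: attrs [1B, align 1] → 29
+3 pad (align 4)
@32: signature [16B, align 4] → 48
@48: version [1B, align 1] → 49
@49: n_entries [11B, align 1] → 60
size 60, align 4
56 − 60 = -4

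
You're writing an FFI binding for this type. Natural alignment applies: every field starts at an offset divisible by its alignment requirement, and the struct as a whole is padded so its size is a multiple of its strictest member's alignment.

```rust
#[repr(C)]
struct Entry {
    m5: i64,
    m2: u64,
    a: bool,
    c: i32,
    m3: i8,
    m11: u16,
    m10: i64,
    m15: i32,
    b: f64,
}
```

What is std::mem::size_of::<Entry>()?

56

@0: m5 [8B, align 8] → 8
@8: m2 [8B, align 8] → 16
@16: a [1B, align 1] → 17
+3 pad (align 4)
@20: c [4B, align 4] → 24
@24: m3 [1B, align 1] → 25
+1 pad (align 2)
@26: m11 [2B, align 2] → 28
+4 pad (align 8)
@32: m10 [8B, align 8] → 40
@40: m15 [4B, align 4] → 44
+4 pad (align 8)
@48: b [8B, align 8] → 56
size 56, align 8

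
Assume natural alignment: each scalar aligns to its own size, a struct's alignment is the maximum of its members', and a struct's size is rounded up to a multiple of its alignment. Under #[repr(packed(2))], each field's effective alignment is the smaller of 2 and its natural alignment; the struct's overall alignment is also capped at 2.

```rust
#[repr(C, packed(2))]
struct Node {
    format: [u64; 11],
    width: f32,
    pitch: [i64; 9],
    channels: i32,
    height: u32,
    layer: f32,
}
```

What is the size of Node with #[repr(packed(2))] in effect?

0..88  format  (88B, 2-aligned)
88..92  width  (4B, 2-aligned)
92..164  pitch  (72B, 2-aligned)
164..168  channels  (4B, 2-aligned)
168..172  height  (4B, 2-aligned)
172..176  layer  (4B, 2-aligned)
sizeof = 176, alignof = 2

176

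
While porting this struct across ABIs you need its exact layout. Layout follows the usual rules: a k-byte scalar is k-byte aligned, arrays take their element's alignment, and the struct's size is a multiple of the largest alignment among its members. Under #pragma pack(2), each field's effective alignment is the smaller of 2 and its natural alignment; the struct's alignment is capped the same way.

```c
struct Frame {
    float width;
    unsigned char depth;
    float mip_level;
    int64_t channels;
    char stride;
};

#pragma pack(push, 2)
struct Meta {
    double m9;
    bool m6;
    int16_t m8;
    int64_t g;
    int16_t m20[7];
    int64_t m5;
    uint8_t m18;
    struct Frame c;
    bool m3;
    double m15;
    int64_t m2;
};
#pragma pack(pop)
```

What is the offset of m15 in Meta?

78

Frame: @0: width [4B, align 4] → 4; @4: depth [1B, align 1] → 5; +3 pad (align 4); @8: mip_level [4B, align 4] → 12; +4 pad (align 8); @16: channels [8B, align 8] → 24; @24: stride [1B, align 1] → 25; +7 tail pad (align 8); size 32, align 8
@0: m9 [8B, align 2] → 8
@8: m6 [1B, align 1] → 9
+1 pad (align 2)
@10: m8 [2B, align 2] → 12
@12: g [8B, align 2] → 20
@20: m20 [14B, align 2] → 34
@34: m5 [8B, align 2] → 42
@42: m18 [1B, align 1] → 43
+1 pad (align 2)
@44: c [32B, align 2] → 76
@76: m3 [1B, align 1] → 77
+1 pad (align 2)
@78: m15 [8B, align 2] → 86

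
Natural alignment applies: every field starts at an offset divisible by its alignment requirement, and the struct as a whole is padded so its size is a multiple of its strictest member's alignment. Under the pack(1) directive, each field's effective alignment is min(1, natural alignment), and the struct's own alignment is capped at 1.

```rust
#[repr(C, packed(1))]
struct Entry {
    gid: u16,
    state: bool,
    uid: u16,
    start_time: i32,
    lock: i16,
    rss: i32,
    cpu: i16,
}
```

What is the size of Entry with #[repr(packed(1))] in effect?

0..2  gid  (2B, 1-aligned)
2..3  state  (1B, 1-aligned)
3..5  uid  (2B, 1-aligned)
5..9  start_time  (4B, 1-aligned)
9..11  lock  (2B, 1-aligned)
11..15  rss  (4B, 1-aligned)
15..17  cpu  (2B, 1-aligned)
sizeof = 17, alignof = 1

17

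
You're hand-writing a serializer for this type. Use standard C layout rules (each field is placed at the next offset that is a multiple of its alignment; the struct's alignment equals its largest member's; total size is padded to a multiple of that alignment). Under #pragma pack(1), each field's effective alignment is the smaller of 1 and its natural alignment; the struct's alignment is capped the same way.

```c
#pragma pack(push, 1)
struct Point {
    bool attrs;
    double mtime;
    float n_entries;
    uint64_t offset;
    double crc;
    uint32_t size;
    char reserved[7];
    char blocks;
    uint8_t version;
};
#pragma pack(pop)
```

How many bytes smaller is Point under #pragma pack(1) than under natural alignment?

natural layout:
  0..1  attrs  (1B, 1-aligned)
  1..8  -- padding (7B)
  8..16  mtime  (8B, 8-aligned)
  16..20  n_entries  (4B, 4-aligned)
  20..24  -- padding (4B)
  24..32  offset  (8B, 8-aligned)
  32..40  crc  (8B, 8-aligned)
  40..44  size  (4B, 4-aligned)
  44..51  reserved  (7B, 1-aligned)
  51..52  blocks  (1B, 1-aligned)
  52..53  version  (1B, 1-aligned)
  53..56  -- tail padding (3B)
  sizeof = 56, alignof = 8
packed(1) layout:
  0..1  attrs  (1B, 1-aligned)
  1..9  mtime  (8B, 1-aligned)
  9..13  n_entries  (4B, 1-aligned)
  13..21  offset  (8B, 1-aligned)
  21..29  crc  (8B, 1-aligned)
  29..33  size  (4B, 1-aligned)
  33..40  reserved  (7B, 1-aligned)
  40..41  blocks  (1B, 1-aligned)
  41..42  version  (1B, 1-aligned)
  sizeof = 42, alignof = 1
56 − 42 = 14

14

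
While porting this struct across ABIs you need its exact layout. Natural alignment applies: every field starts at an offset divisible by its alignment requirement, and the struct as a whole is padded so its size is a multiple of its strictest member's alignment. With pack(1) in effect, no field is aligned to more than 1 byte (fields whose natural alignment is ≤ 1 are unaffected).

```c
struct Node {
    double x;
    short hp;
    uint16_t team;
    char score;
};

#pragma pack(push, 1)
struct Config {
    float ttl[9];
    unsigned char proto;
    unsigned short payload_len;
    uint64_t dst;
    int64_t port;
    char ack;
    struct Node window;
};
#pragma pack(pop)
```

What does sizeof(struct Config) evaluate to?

72 bytes

Node: x at 0 (size 8, align 8) → ends 8; hp at 8 (size 2, align 2) → ends 10; team at 10 (size 2, align 2) → ends 12; score at 12 (size 1, align 1) → ends 13; tail pad 3 to reach multiple of 8; total 16 bytes, alignment 8
ttl at 0 (size 36, align 1) → ends 36
proto at 36 (size 1, align 1) → ends 37
payload_len at 37 (size 2, align 1) → ends 39
dst at 39 (size 8, align 1) → ends 47
port at 47 (size 8, align 1) → ends 55
ack at 55 (size 1, align 1) → ends 56
window at 56 (size 16, align 1) → ends 72
total 72 bytes, alignment 1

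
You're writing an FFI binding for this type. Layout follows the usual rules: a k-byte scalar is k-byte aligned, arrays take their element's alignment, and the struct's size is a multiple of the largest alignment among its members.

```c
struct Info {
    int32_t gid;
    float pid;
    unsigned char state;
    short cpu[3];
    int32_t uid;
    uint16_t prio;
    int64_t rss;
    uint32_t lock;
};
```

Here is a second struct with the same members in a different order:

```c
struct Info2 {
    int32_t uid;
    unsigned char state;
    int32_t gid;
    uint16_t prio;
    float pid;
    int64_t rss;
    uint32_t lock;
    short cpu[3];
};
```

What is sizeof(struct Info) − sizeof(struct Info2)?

-8

@0: gid [4B, align 4] → 4
@4: pid [4B, align 4] → 8
@8: state [1B, align 1] → 9
+1 pad (align 2)
@10: cpu [6B, align 2] → 16
@16: uid [4B, align 4] → 20
@20: prio [2B, align 2] → 22
+2 pad (align 8)
@24: rss [8B, align 8] → 32
@32: lock [4B, align 4] → 36
+4 tail pad (align 8)
size 40, align 8
— Info2 —
@0: uid [4B, align 4] → 4
@4: state [1B, align 1] → 5
+3 pad (align 4)
@8: gid [4B, align 4] → 12
@12: prio [2B, align 2] → 14
+2 pad (align 4)
@16: pid [4B, align 4] → 20
+4 pad (align 8)
@24: rss [8B, align 8] → 32
@32: lock [4B, align 4] → 36
@36: cpu [6B, align 2] → 42
+6 tail pad (align 8)
size 48, align 8
40 − 48 = -8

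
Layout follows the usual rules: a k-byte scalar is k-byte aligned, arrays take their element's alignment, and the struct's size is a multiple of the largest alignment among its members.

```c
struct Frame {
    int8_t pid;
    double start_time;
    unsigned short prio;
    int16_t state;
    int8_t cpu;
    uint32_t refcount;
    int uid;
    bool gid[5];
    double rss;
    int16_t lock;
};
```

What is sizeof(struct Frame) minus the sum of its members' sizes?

pid at 0 (size 1, align 1) → ends 1
pad 7 to align 8 for start_time
start_time at 8 (size 8, align 8) → ends 16
prio at 16 (size 2, align 2) → ends 18
state at 18 (size 2, align 2) → ends 20
cpu at 20 (size 1, align 1) → ends 21
pad 3 to align 4 for refcount
refcount at 24 (size 4, align 4) → ends 28
uid at 28 (size 4, align 4) → ends 32
gid at 32 (size 5, align 1) → ends 37
pad 3 to align 8 for rss
rss at 40 (size 8, align 8) → ends 48
lock at 48 (size 2, align 2) → ends 50
tail pad 6 to reach multiple of 8
total 56 bytes, alignment 8
data bytes 37, size 56 → padding 19

19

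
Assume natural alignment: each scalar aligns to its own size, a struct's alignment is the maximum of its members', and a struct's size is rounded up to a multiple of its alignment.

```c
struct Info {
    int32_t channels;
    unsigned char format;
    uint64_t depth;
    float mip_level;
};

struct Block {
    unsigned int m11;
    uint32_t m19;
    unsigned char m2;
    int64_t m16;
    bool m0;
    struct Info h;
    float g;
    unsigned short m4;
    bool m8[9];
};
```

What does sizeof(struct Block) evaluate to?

72

Info: 0..4  channels  (4B, 4-aligned); 4..5  format  (1B, 1-aligned); 5..8  -- padding (3B); 8..16  depth  (8B, 8-aligned); 16..20  mip_level  (4B, 4-aligned); 20..24  -- tail padding (4B); sizeof = 24, alignof = 8
0..4  m11  (4B, 4-aligned)
4..8  m19  (4B, 4-aligned)
8..9  m2  (1B, 1-aligned)
9..16  -- padding (7B)
16..24  m16  (8B, 8-aligned)
24..25  m0  (1B, 1-aligned)
25..32  -- padding (7B)
32..56  h  (24B, 8-aligned)
56..60  g  (4B, 4-aligned)
60..62  m4  (2B, 2-aligned)
62..71  m8  (9B, 1-aligned)
71..72  -- tail padding (1B)
sizeof = 72, alignof = 8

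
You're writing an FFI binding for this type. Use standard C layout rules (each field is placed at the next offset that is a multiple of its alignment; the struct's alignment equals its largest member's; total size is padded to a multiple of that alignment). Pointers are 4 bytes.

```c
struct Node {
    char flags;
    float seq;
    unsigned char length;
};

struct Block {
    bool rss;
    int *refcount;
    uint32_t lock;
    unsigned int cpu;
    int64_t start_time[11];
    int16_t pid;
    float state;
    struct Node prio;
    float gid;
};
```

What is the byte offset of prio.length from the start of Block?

120

Node: 0..1  flags  (1B, 1-aligned); 1..4  -- padding (3B); 4..8  seq  (4B, 4-aligned); 8..9  length  (1B, 1-aligned); 9..12  -- tail padding (3B); sizeof = 12, alignof = 4
0..1  rss  (1B, 1-aligned)
1..4  -- padding (3B)
4..8  refcount  (4B, 4-aligned)
8..12  lock  (4B, 4-aligned)
12..16  cpu  (4B, 4-aligned)
16..104  start_time  (88B, 8-aligned)
104..106  pid  (2B, 2-aligned)
106..108  -- padding (2B)
108..112  state  (4B, 4-aligned)
112..124  prio  (12B, 4-aligned)
within Node: length at 8
112 + 8 = 120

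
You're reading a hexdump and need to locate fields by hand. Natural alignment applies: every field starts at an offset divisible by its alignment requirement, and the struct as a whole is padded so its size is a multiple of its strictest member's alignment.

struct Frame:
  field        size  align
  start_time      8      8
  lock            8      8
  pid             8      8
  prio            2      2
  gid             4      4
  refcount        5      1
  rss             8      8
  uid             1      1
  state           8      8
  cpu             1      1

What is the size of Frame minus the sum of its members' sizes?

19

0..8  start_time  (8B, 8-aligned)
8..16  lock  (8B, 8-aligned)
16..24  pid  (8B, 8-aligned)
24..26  prio  (2B, 2-aligned)
26..28  -- padding (2B)
28..32  gid  (4B, 4-aligned)
32..37  refcount  (5B, 1-aligned)
37..40  -- padding (3B)
40..48  rss  (8B, 8-aligned)
48..49  uid  (1B, 1-aligned)
49..56  -- padding (7B)
56..64  state  (8B, 8-aligned)
64..65  cpu  (1B, 1-aligned)
65..72  -- tail padding (7B)
sizeof = 72, alignof = 8
data bytes 53, size 72 → padding 19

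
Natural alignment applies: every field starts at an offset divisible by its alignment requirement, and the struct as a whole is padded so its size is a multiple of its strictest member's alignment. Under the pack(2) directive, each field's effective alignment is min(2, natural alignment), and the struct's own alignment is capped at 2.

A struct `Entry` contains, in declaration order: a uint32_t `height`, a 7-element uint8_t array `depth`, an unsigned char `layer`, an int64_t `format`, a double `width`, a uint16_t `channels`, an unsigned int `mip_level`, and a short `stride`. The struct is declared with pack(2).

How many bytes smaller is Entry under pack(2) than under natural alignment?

natural layout:
  @0: height [4B, align 4] → 4
  @4: depth [7B, align 1] → 11
  @11: layer [1B, align 1] → 12
  +4 pad (align 8)
  @16: format [8B, align 8] → 24
  @24: width [8B, align 8] → 32
  @32: channels [2B, align 2] → 34
  +2 pad (align 4)
  @36: mip_level [4B, align 4] → 40
  @40: stride [2B, align 2] → 42
  +6 tail pad (align 8)
  size 48, align 8
packed(2) layout:
  @0: height [4B, align 2] → 4
  @4: depth [7B, align 1] → 11
  @11: layer [1B, align 1] → 12
  @12: format [8B, align 2] → 20
  @20: width [8B, align 2] → 28
  @28: channels [2B, align 2] → 30
  @30: mip_level [4B, align 2] → 34
  @34: stride [2B, align 2] → 36
  size 36, align 2
48 − 36 = 12

12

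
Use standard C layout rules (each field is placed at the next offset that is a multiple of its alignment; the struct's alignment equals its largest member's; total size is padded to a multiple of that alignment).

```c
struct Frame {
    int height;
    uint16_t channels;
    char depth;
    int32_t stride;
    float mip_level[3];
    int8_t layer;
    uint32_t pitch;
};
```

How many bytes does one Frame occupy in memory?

0..4  height  (4B, 4-aligned)
4..6  channels  (2B, 2-aligned)
6..7  depth  (1B, 1-aligned)
7..8  -- padding (1B)
8..12  stride  (4B, 4-aligned)
12..24  mip_level  (12B, 4-aligned)
24..25  layer  (1B, 1-aligned)
25..28  -- padding (3B)
28..32  pitch  (4B, 4-aligned)
sizeof = 32, alignof = 4

32 bytes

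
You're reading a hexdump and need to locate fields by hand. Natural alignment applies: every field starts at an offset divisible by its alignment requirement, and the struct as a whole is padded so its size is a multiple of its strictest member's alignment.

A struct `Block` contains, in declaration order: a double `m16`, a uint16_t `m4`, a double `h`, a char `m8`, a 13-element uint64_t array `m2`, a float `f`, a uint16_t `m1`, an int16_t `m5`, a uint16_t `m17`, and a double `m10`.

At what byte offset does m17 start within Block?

@0: m16 [8B, align 8] → 8
@8: m4 [2B, align 2] → 10
+6 pad (align 8)
@16: h [8B, align 8] → 24
@24: m8 [1B, align 1] → 25
+7 pad (align 8)
@32: m2 [104B, align 8] → 136
@136: f [4B, align 4] → 140
@140: m1 [2B, align 2] → 142
@142: m5 [2B, align 2] → 144
@144: m17 [2B, align 2] → 146

144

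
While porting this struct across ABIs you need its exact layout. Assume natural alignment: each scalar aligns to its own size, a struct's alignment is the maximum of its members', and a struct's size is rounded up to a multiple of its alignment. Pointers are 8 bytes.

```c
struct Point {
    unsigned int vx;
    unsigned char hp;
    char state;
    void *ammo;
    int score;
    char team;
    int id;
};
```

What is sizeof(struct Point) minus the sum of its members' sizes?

@0: vx [4B, align 4] → 4
@4: hp [1B, align 1] → 5
@5: state [1B, align 1] → 6
+2 pad (align 8)
@8: ammo [8B, align 8] → 16
@16: score [4B, align 4] → 20
@20: team [1B, align 1] → 21
+3 pad (align 4)
@24: id [4B, align 4] → 28
+4 tail pad (align 8)
size 32, align 8
data bytes 23, size 32 → padding 9

9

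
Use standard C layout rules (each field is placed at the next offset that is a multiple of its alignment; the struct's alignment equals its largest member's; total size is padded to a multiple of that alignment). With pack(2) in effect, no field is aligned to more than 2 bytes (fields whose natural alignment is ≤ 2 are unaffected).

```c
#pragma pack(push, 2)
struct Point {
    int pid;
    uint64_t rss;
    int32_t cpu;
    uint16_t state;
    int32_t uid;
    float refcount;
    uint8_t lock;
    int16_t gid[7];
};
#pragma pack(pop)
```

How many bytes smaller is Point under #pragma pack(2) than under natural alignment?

6

natural layout:
  @0: pid [4B, align 4] → 4
  +4 pad (align 8)
  @8: rss [8B, align 8] → 16
  @16: cpu [4B, align 4] → 20
  @20: state [2B, align 2] → 22
  +2 pad (align 4)
  @24: uid [4B, align 4] → 28
  @28: refcount [4B, align 4] → 32
  @32: lock [1B, align 1] → 33
  +1 pad (align 2)
  @34: gid [14B, align 2] → 48
  size 48, align 8
packed(2) layout:
  @0: pid [4B, align 2] → 4
  @4: rss [8B, align 2] → 12
  @12: cpu [4B, align 2] → 16
  @16: state [2B, align 2] → 18
  @18: uid [4B, align 2] → 22
  @22: refcount [4B, align 2] → 26
  @26: lock [1B, align 1] → 27
  +1 pad (align 2)
  @28: gid [14B, align 2] → 42
  size 42, align 2
48 − 42 = 6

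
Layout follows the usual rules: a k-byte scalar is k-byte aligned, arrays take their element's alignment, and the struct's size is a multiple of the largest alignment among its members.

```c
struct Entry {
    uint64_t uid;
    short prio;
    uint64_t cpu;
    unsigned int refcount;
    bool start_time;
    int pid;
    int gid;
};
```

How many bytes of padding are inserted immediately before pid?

uid at 0 (size 8, align 8) → ends 8
prio at 8 (size 2, align 2) → ends 10
pad 6 to align 8 for cpu
cpu at 16 (size 8, align 8) → ends 24
refcount at 24 (size 4, align 4) → ends 28
start_time at 28 (size 1, align 1) → ends 29
pad 3 to align 4 for pid
pid at 32 (size 4, align 4) → ends 36

3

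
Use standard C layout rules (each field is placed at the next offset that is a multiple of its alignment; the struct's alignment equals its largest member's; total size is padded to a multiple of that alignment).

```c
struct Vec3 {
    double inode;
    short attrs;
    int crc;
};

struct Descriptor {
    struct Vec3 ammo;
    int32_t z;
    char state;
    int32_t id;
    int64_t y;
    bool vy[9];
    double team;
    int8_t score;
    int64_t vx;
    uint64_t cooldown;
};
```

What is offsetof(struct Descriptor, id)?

24

Vec3: @0: inode [8B, align 8] → 8; @8: attrs [2B, align 2] → 10; +2 pad (align 4); @12: crc [4B, align 4] → 16; size 16, align 8
@0: ammo [16B, align 8] → 16
@16: z [4B, align 4] → 20
@20: state [1B, align 1] → 21
+3 pad (align 4)
@24: id [4B, align 4] → 28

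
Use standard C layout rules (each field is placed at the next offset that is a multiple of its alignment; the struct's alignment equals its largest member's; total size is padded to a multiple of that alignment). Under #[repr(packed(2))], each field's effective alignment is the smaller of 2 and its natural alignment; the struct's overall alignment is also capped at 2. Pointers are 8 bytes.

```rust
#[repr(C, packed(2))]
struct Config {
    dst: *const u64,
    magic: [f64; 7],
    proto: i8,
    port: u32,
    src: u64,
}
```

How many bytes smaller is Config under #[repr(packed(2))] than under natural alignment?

2

natural layout:
  @0: dst [8B, align 8] → 8
  @8: magic [56B, align 8] → 64
  @64: proto [1B, align 1] → 65
  +3 pad (align 4)
  @68: port [4B, align 4] → 72
  @72: src [8B, align 8] → 80
  size 80, align 8
packed(2) layout:
  @0: dst [8B, align 2] → 8
  @8: magic [56B, align 2] → 64
  @64: proto [1B, align 1] → 65
  +1 pad (align 2)
  @66: port [4B, align 2] → 70
  @70: src [8B, align 2] → 78
  size 78, align 2
80 − 78 = 2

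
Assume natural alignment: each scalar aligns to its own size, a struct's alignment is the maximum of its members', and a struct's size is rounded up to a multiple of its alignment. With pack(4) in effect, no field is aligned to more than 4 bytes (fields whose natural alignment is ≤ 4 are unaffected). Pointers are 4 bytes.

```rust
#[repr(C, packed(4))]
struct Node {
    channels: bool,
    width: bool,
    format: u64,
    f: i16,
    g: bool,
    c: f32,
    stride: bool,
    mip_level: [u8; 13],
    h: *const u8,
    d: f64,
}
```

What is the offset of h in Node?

36

channels at 0 (size 1, align 1) → ends 1
width at 1 (size 1, align 1) → ends 2
pad 2 to align 4 for format
format at 4 (size 8, align 4) → ends 12
f at 12 (size 2, align 2) → ends 14
g at 14 (size 1, align 1) → ends 15
pad 1 to align 4 for c
c at 16 (size 4, align 4) → ends 20
stride at 20 (size 1, align 1) → ends 21
mip_level at 21 (size 13, align 1) → ends 34
pad 2 to align 4 for h
h at 36 (size 4, align 4) → ends 40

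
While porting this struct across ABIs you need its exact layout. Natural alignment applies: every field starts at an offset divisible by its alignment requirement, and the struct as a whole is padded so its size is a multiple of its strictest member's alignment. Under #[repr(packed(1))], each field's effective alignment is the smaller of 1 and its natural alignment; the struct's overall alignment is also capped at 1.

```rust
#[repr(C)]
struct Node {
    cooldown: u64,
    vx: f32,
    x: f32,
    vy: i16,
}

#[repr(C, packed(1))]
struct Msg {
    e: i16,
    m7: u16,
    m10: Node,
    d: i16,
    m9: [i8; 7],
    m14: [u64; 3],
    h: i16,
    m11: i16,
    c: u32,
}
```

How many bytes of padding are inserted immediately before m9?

Node: @0: cooldown [8B, align 8] → 8; @8: vx [4B, align 4] → 12; @12: x [4B, align 4] → 16; @16: vy [2B, align 2] → 18; +6 tail pad (align 8); size 24, align 8
@0: e [2B, align 1] → 2
@2: m7 [2B, align 1] → 4
@4: m10 [24B, align 1] → 28
@28: d [2B, align 1] → 30
@30: m9 [7B, align 1] → 37

0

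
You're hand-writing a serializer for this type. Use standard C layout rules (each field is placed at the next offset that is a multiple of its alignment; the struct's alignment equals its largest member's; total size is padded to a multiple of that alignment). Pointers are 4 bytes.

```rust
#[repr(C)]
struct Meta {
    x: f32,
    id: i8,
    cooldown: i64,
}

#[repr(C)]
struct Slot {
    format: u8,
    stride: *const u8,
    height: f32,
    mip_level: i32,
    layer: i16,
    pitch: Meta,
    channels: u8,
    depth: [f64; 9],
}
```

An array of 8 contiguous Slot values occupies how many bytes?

960

Meta: x at 0 (size 4, align 4) → ends 4; id at 4 (size 1, align 1) → ends 5; pad 3 to align 8 for cooldown; cooldown at 8 (size 8, align 8) → ends 16; total 16 bytes, alignment 8
format at 0 (size 1, align 1) → ends 1
pad 3 to align 4 for stride
stride at 4 (size 4, align 4) → ends 8
height at 8 (size 4, align 4) → ends 12
mip_level at 12 (size 4, align 4) → ends 16
layer at 16 (size 2, align 2) → ends 18
pad 6 to align 8 for pitch
pitch at 24 (size 16, align 8) → ends 40
channels at 40 (size 1, align 1) → ends 41
pad 7 to align 8 for depth
depth at 48 (size 72, align 8) → ends 120
total 120 bytes, alignment 8
array of 8: 8 × 120 = 960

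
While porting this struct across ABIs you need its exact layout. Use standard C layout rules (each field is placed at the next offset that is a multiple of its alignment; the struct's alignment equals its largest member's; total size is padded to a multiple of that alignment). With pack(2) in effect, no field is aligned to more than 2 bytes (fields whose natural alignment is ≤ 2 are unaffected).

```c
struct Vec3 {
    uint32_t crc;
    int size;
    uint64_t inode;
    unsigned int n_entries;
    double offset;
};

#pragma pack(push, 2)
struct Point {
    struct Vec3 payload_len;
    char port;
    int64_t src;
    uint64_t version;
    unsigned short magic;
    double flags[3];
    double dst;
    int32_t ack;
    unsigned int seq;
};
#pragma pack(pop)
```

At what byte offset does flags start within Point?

52

Vec3: 0..4  crc  (4B, 4-aligned); 4..8  size  (4B, 4-aligned); 8..16  inode  (8B, 8-aligned); 16..20  n_entries  (4B, 4-aligned); 20..24  -- padding (4B); 24..32  offset  (8B, 8-aligned); sizeof = 32, alignof = 8
0..32  payload_len  (32B, 2-aligned)
32..33  port  (1B, 1-aligned)
33..34  -- padding (1B)
34..42  src  (8B, 2-aligned)
42..50  version  (8B, 2-aligned)
50..52  magic  (2B, 2-aligned)
52..76  flags  (24B, 2-aligned)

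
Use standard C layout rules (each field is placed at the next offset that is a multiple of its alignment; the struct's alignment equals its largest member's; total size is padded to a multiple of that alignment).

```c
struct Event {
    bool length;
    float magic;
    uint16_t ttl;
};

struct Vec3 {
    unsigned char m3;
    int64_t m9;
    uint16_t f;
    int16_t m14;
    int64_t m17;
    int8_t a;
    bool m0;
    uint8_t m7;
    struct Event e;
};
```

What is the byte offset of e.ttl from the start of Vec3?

44

Event: @0: length [1B, align 1] → 1; +3 pad (align 4); @4: magic [4B, align 4] → 8; @8: ttl [2B, align 2] → 10; +2 tail pad (align 4); size 12, align 4
@0: m3 [1B, align 1] → 1
+7 pad (align 8)
@8: m9 [8B, align 8] → 16
@16: f [2B, align 2] → 18
@18: m14 [2B, align 2] → 20
+4 pad (align 8)
@24: m17 [8B, align 8] → 32
@32: a [1B, align 1] → 33
@33: m0 [1B, align 1] → 34
@34: m7 [1B, align 1] → 35
+1 pad (align 4)
@36: e [12B, align 4] → 48
within Event: ttl at 8
36 + 8 = 44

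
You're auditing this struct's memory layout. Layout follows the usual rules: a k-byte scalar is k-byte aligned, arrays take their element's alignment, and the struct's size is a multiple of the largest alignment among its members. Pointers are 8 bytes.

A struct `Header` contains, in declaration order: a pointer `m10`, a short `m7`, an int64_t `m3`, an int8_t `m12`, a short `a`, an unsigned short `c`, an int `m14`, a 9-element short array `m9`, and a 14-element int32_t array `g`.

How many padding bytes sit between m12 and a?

0..8  m10  (8B, 8-aligned)
8..10  m7  (2B, 2-aligned)
10..16  -- padding (6B)
16..24  m3  (8B, 8-aligned)
24..25  m12  (1B, 1-aligned)
25..26  -- padding (1B)
26..28  a  (2B, 2-aligned)

1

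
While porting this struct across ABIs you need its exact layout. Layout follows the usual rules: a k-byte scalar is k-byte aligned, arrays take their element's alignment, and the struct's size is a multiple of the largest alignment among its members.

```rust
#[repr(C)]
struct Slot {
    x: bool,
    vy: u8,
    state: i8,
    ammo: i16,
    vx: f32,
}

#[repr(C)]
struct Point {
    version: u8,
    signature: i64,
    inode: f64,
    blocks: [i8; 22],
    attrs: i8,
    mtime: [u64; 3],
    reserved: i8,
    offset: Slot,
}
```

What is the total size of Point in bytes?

88 bytes

Slot: 0..1  x  (1B, 1-aligned); 1..2  vy  (1B, 1-aligned); 2..3  state  (1B, 1-aligned); 3..4  -- padding (1B); 4..6  ammo  (2B, 2-aligned); 6..8  -- padding (2B); 8..12  vx  (4B, 4-aligned); sizeof = 12, alignof = 4
0..1  version  (1B, 1-aligned)
1..8  -- padding (7B)
8..16  signature  (8B, 8-aligned)
16..24  inode  (8B, 8-aligned)
24..46  blocks  (22B, 1-aligned)
46..47  attrs  (1B, 1-aligned)
47..48  -- padding (1B)
48..72  mtime  (24B, 8-aligned)
72..73  reserved  (1B, 1-aligned)
73..76  -- padding (3B)
76..88  offset  (12B, 4-aligned)
sizeof = 88, alignof = 8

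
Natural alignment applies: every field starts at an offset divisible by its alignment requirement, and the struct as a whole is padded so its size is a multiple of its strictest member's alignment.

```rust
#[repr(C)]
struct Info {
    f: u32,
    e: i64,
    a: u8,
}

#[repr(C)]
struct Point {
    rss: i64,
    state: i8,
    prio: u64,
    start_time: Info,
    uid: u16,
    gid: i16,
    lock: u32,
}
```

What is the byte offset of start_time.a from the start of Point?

Info: f at 0 (size 4, align 4) → ends 4; pad 4 to align 8 for e; e at 8 (size 8, align 8) → ends 16; a at 16 (size 1, align 1) → ends 17; tail pad 7 to reach multiple of 8; total 24 bytes, alignment 8
rss at 0 (size 8, align 8) → ends 8
state at 8 (size 1, align 1) → ends 9
pad 7 to align 8 for prio
prio at 16 (size 8, align 8) → ends 24
start_time at 24 (size 24, align 8) → ends 48
within Info: a at 16
24 + 16 = 40

40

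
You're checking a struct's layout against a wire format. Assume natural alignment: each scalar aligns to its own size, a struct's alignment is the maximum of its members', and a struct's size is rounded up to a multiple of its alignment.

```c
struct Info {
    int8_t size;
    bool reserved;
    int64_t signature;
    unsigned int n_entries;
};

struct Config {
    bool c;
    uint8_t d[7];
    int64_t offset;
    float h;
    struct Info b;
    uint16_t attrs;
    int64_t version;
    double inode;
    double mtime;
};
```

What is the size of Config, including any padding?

Info: size at 0 (size 1, align 1) → ends 1; reserved at 1 (size 1, align 1) → ends 2; pad 6 to align 8 for signature; signature at 8 (size 8, align 8) → ends 16; n_entries at 16 (size 4, align 4) → ends 20; tail pad 4 to reach multiple of 8; total 24 bytes, alignment 8
c at 0 (size 1, align 1) → ends 1
d at 1 (size 7, align 1) → ends 8
offset at 8 (size 8, align 8) → ends 16
h at 16 (size 4, align 4) → ends 20
pad 4 to align 8 for b
b at 24 (size 24, align 8) → ends 48
attrs at 48 (size 2, align 2) → ends 50
pad 6 to align 8 for version
version at 56 (size 8, align 8) → ends 64
inode at 64 (size 8, align 8) → ends 72
mtime at 72 (size 8, align 8) → ends 80
total 80 bytes, alignment 8

80 bytes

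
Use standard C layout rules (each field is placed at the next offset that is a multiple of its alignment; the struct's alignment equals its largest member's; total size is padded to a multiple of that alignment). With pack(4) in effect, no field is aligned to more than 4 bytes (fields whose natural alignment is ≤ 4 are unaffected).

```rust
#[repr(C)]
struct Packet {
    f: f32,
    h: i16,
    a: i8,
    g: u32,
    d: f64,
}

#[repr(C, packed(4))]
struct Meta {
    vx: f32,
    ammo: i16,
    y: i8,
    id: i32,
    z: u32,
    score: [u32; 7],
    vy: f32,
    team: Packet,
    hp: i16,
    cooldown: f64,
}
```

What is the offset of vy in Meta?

Packet: f at 0 (size 4, align 4) → ends 4; h at 4 (size 2, align 2) → ends 6; a at 6 (size 1, align 1) → ends 7; pad 1 to align 4 for g; g at 8 (size 4, align 4) → ends 12; pad 4 to align 8 for d; d at 16 (size 8, align 8) → ends 24; total 24 bytes, alignment 8
vx at 0 (size 4, align 4) → ends 4
ammo at 4 (size 2, align 2) → ends 6
y at 6 (size 1, align 1) → ends 7
pad 1 to align 4 for id
id at 8 (size 4, align 4) → ends 12
z at 12 (size 4, align 4) → ends 16
score at 16 (size 28, align 4) → ends 44
vy at 44 (size 4, align 4) → ends 48

44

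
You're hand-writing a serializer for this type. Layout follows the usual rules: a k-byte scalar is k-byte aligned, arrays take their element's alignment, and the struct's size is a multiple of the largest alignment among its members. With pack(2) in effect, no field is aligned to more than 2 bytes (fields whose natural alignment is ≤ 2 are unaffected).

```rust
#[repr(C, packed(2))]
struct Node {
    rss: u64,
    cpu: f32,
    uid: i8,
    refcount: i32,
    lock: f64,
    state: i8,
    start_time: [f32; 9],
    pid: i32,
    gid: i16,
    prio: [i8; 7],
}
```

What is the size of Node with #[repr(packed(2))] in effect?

@0: rss [8B, align 2] → 8
@8: cpu [4B, align 2] → 12
@12: uid [1B, align 1] → 13
+1 pad (align 2)
@14: refcount [4B, align 2] → 18
@18: lock [8B, align 2] → 26
@26: state [1B, align 1] → 27
+1 pad (align 2)
@28: start_time [36B, align 2] → 64
@64: pid [4B, align 2] → 68
@68: gid [2B, align 2] → 70
@70: prio [7B, align 1] → 77
+1 tail pad (align 2)
size 78, align 2

78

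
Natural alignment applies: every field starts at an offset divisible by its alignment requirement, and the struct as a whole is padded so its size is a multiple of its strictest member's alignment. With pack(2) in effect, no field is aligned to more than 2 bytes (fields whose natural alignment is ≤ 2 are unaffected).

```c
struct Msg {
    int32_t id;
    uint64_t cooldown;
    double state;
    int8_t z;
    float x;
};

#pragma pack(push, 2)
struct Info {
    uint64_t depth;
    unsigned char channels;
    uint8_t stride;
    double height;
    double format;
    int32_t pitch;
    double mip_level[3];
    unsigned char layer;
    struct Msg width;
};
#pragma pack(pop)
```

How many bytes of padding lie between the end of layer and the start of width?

Msg: @0: id [4B, align 4] → 4; +4 pad (align 8); @8: cooldown [8B, align 8] → 16; @16: state [8B, align 8] → 24; @24: z [1B, align 1] → 25; +3 pad (align 4); @28: x [4B, align 4] → 32; size 32, align 8
@0: depth [8B, align 2] → 8
@8: channels [1B, align 1] → 9
@9: stride [1B, align 1] → 10
@10: height [8B, align 2] → 18
@18: format [8B, align 2] → 26
@26: pitch [4B, align 2] → 30
@30: mip_level [24B, align 2] → 54
@54: layer [1B, align 1] → 55
+1 pad (align 2)
@56: width [32B, align 2] → 88

1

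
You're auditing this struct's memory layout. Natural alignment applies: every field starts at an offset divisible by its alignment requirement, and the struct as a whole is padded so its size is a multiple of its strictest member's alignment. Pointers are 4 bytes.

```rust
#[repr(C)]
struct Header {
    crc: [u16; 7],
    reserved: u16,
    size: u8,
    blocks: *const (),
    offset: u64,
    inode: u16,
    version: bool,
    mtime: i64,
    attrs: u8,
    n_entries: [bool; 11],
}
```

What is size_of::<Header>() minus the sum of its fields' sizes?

@0: crc [14B, align 2] → 14
@14: reserved [2B, align 2] → 16
@16: size [1B, align 1] → 17
+3 pad (align 4)
@20: blocks [4B, align 4] → 24
@24: offset [8B, align 8] → 32
@32: inode [2B, align 2] → 34
@34: version [1B, align 1] → 35
+5 pad (align 8)
@40: mtime [8B, align 8] → 48
@48: attrs [1B, align 1] → 49
@49: n_entries [11B, align 1] → 60
+4 tail pad (align 8)
size 64, align 8
data bytes 52, size 64 → padding 12

12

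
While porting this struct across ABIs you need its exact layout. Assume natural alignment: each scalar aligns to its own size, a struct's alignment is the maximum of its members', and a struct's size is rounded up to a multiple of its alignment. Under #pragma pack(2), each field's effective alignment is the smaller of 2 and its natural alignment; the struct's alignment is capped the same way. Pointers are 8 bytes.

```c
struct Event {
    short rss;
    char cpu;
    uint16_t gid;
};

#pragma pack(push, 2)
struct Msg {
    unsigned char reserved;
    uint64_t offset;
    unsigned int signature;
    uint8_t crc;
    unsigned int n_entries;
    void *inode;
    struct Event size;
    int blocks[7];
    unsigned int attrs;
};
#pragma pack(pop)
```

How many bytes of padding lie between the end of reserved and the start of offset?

Event: @0: rss [2B, align 2] → 2; @2: cpu [1B, align 1] → 3; +1 pad (align 2); @4: gid [2B, align 2] → 6; size 6, align 2
@0: reserved [1B, align 1] → 1
+1 pad (align 2)
@2: offset [8B, align 2] → 10

1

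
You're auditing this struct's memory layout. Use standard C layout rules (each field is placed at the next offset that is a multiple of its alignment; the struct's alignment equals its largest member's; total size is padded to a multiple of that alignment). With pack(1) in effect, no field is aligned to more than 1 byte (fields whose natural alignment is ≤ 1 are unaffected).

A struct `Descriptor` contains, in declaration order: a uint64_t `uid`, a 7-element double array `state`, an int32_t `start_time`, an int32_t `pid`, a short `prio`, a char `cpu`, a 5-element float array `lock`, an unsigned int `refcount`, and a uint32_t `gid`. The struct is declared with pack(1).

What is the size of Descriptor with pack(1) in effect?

@0: uid [8B, align 1] → 8
@8: state [56B, align 1] → 64
@64: start_time [4B, align 1] → 68
@68: pid [4B, align 1] → 72
@72: prio [2B, align 1] → 74
@74: cpu [1B, align 1] → 75
@75: lock [20B, align 1] → 95
@95: refcount [4B, align 1] → 99
@99: gid [4B, align 1] → 103
size 103, align 1

103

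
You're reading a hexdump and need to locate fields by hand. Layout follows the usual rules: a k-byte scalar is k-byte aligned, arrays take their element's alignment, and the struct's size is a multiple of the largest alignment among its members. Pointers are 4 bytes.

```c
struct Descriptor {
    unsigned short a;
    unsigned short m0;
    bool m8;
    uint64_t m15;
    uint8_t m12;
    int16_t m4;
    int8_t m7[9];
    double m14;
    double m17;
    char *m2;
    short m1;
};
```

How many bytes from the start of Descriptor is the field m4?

0..2  a  (2B, 2-aligned)
2..4  m0  (2B, 2-aligned)
4..5  m8  (1B, 1-aligned)
5..8  -- padding (3B)
8..16  m15  (8B, 8-aligned)
16..17  m12  (1B, 1-aligned)
17..18  -- padding (1B)
18..20  m4  (2B, 2-aligned)

18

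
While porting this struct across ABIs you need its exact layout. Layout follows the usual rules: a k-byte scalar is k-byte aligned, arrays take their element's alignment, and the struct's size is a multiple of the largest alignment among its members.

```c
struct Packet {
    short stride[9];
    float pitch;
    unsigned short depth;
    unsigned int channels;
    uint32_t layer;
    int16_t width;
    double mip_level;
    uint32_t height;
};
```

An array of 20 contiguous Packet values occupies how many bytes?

1120

0..18  stride  (18B, 2-aligned)
18..20  -- padding (2B)
20..24  pitch  (4B, 4-aligned)
24..26  depth  (2B, 2-aligned)
26..28  -- padding (2B)
28..32  channels  (4B, 4-aligned)
32..36  layer  (4B, 4-aligned)
36..38  width  (2B, 2-aligned)
38..40  -- padding (2B)
40..48  mip_level  (8B, 8-aligned)
48..52  height  (4B, 4-aligned)
52..56  -- tail padding (4B)
sizeof = 56, alignof = 8
array of 20: 20 × 56 = 1120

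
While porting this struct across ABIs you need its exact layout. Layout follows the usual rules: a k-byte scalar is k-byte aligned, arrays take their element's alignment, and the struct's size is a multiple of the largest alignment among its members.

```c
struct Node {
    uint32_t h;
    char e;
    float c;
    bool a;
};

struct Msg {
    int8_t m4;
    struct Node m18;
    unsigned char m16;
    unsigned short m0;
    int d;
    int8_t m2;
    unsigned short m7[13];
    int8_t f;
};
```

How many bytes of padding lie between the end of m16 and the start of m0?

Node: 0..4  h  (4B, 4-aligned); 4..5  e  (1B, 1-aligned); 5..8  -- padding (3B); 8..12  c  (4B, 4-aligned); 12..13  a  (1B, 1-aligned); 13..16  -- tail padding (3B); sizeof = 16, alignof = 4
0..1  m4  (1B, 1-aligned)
1..4  -- padding (3B)
4..20  m18  (16B, 4-aligned)
20..21  m16  (1B, 1-aligned)
21..22  -- padding (1B)
22..24  m0  (2B, 2-aligned)

1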